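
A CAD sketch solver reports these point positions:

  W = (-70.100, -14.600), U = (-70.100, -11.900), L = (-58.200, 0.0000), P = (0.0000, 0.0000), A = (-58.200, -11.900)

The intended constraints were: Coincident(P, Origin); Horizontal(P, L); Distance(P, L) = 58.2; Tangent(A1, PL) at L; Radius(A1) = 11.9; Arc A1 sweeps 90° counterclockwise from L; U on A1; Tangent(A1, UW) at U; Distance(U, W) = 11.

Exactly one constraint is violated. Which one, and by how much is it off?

Distance(U, W) = 11 — off by 8.30.

P = (0.00, 0.00) ✓; P.y = 0.00, L.y = 0.00 ✓; |PL| = 58.20 ✓; ∠(AL, LP) = 90.00° ✓; |AL| = 11.90 ✓; bearing(A→U) − bearing(A→L) = 90.00° ✓; |AU| = 11.90 ✓; ∠(AU, UW) = 90.00° ✓; |UW| = 2.700 ✗.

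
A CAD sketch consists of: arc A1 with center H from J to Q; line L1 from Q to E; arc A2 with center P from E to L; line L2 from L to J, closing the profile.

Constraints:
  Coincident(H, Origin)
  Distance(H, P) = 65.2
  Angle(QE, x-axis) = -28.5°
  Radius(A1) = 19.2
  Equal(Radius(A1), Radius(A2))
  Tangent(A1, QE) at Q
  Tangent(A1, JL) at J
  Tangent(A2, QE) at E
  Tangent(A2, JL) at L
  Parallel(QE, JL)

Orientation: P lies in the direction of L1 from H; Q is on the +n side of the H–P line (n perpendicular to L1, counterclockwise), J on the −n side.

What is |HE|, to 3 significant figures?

68.0

The slot axis is L1's direction at -28.5°, so u = (cos -28.5°, sin -28.5°) = (0.879, -0.477) and n = (−sin -28.5°, cos -28.5°) = (0.477, 0.879). H is at the origin and P lies 65.2 along u from H, so P = 65.2·u = (57.3, -31.1). Tangency of A1 to both parallel lines with radius 19.2 puts Q and J at H ± 19.2·n: Q = (9.16, 16.9), J = (-9.16, -16.9). Equal radii place E and L the same way about P: E = P + 19.2·n = (66.5, -14.2), L = P − 19.2·n = (48.1, -48.0). Then |HE| = |E − H| = 68.0.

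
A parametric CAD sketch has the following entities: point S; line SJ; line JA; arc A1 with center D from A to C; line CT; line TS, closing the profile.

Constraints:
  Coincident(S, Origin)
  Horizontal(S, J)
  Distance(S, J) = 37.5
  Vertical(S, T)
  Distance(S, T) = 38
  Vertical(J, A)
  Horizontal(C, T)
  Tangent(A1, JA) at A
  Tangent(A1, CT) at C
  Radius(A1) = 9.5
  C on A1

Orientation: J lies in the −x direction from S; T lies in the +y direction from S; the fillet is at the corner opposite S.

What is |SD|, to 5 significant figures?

39.953

S is at the origin; SJ is horizontal with |SJ| = 37.5 and J on the −x side, so J = (-37.500, 0.0000). ST is vertical with |ST| = 38.0 and T on the +y side, so T = (0.0000, 38.000). The virtual corner opposite S is at (-37.500, 38.000). A1 meets JA tangentially, so DA is at right angles to JA and the tangent condition forces DC to be normal to CT, with radius 9.5, so the center D sits 9.5 in from both sides at D = (-28.000, 28.500). Then |SD| = |D − S| = 39.953.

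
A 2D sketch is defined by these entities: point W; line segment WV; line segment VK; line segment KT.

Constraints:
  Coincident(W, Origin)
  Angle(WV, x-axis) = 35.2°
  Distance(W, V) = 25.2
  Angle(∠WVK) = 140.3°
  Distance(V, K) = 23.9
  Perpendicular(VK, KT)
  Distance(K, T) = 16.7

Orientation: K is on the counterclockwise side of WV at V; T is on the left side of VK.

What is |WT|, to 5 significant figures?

43.293

W is at the origin; WV runs at 35.2° with length 25.2, so V = 25.2·(cos 35.2°, sin 35.2°) = (20.592, 14.526). ∠WVK = 140.3°, so VK runs at 35.2° + (180° − 140.3°) = 74.900° from the x-axis; with |VK| = 23.9, K = V + 23.9·(cos 74.900°, sin 74.900°) = (26.818, 37.601). VK is perpendicular to KT; with |KT| = 16.7 on the left of VK, T = K + 16.7·(-0.96547, 0.26050) = (10.695, 41.951). Then |WT| = |T − W| = 43.293.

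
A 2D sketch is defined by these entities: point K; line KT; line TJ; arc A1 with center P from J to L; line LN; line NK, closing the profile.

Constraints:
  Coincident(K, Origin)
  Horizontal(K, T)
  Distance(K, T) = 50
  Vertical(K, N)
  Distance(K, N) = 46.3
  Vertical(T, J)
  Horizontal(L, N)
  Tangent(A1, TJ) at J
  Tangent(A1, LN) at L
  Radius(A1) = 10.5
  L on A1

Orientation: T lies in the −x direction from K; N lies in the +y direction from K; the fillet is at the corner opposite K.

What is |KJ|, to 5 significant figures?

61.495

The virtual corner opposite K is at (-50.000, 46.300). Since A1 is tangent to TJ there, PJ ⟂ TJ and A1 meets LN tangentially, so PL is at right angles to LN, with radius 10.5, so the center P sits 10.5 in from both sides at P = (-39.500, 35.800). That places the tangent points at J = (-50.000, 35.800) on TJ and L = (-39.500, 46.300) on LN. Then |KJ| = |J − K| = 61.495.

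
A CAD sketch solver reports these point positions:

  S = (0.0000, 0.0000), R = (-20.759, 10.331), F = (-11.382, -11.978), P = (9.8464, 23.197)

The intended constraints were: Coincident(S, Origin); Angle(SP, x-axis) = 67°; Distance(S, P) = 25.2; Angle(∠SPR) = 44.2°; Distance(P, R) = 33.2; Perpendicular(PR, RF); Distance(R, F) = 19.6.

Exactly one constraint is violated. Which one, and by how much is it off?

Distance(R, F) = 19.6 — off by 4.60.

S = (0.00, 0.00) ✓; SP at 67.00° ✓; |SP| = 25.20 ✓; ∠SPR = 44.20° ✓; |PR| = 33.20 ✓; ∠(PR, RF) = 90.00° ✓; |RF| = 24.20 ✗.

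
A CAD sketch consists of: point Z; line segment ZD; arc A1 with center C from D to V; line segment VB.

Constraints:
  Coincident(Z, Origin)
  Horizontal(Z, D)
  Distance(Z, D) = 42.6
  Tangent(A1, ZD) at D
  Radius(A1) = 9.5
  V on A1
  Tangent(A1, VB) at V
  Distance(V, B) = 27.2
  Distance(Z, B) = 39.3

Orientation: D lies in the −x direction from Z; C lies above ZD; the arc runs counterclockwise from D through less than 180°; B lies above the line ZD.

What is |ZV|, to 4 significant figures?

34.30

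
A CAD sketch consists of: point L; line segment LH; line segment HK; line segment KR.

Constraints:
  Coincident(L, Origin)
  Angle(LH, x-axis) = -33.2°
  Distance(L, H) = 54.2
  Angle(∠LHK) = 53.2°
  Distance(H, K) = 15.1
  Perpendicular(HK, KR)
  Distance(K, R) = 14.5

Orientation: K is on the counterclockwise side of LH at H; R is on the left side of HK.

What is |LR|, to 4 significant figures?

33.72

L is at the origin; LH runs at -33.2° with length 54.2, so H = 54.2·(cos -33.2°, sin -33.2°) = (45.35, -29.68). ∠LHK = 53.2°, so HK runs at -33.2° + (180° − 53.2°) = 93.60° from the x-axis; with |HK| = 15.1, K = H + 15.1·(cos 93.60°, sin 93.60°) = (44.40, -14.61). The perpendicularity gives KR at right angles to HK; with |KR| = 14.5 on the left of HK, R = K + 14.5·(-0.9980, -0.06279) = (29.93, -15.52). Then |LR| = |R − L| = 33.72.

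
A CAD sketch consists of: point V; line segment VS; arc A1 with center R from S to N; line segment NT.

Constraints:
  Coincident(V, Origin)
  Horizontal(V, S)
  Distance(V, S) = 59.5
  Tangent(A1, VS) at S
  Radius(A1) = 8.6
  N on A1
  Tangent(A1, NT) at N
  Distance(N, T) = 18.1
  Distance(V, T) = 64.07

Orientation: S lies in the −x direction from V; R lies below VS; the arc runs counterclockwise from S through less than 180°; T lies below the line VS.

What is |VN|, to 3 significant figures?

68.1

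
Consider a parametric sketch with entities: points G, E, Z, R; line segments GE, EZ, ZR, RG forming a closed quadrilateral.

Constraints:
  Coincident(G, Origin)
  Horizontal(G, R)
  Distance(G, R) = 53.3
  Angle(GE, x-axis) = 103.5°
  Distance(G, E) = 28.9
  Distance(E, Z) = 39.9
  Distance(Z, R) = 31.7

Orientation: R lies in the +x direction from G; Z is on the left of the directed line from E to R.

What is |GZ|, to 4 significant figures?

40.98

Checks: |EZ| = 39.90 ✓; |ZR| = 31.70 ✓.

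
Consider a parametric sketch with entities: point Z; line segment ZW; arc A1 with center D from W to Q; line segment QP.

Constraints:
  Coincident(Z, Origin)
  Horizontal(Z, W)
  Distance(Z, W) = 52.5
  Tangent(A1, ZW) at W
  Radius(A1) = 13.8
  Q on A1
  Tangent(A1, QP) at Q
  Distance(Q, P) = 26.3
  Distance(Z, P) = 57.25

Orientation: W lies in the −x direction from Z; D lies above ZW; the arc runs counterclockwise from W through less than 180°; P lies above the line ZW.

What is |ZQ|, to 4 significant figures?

41.36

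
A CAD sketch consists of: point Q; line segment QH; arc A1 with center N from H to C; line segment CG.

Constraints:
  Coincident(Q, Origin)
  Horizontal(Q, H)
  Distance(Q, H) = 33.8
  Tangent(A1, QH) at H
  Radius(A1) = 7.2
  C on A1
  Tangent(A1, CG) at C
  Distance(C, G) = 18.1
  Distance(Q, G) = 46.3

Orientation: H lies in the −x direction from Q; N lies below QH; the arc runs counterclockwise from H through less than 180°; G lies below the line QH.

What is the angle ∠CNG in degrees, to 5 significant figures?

68.308°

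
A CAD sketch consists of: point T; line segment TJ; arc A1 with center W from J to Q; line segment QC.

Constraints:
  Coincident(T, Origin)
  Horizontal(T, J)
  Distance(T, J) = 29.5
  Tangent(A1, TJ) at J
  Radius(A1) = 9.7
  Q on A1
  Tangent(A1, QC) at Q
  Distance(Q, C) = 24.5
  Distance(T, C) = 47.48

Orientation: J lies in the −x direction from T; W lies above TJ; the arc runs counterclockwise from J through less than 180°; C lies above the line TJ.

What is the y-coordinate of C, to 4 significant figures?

36.01

T is at the origin; T and J share the same y with |TJ| = 29.5 and J on the −x side, so J = (-29.50, 0.000). The tangent condition forces WJ to be normal to TJ, so W = J + (0, 9.7) = (-29.50, 9.700). Since WQ ⟂ QC (tangency), |WC| = √(9.7² + 24.5²) = 26.35 regardless of where Q sits on A1. So C lies on both circle(T, 47.48) and circle(W, 26.35); the above-TJ intersection is C = (-30.94, 36.01). Q is the foot of the tangent from C: Q = (-20.69, 13.76).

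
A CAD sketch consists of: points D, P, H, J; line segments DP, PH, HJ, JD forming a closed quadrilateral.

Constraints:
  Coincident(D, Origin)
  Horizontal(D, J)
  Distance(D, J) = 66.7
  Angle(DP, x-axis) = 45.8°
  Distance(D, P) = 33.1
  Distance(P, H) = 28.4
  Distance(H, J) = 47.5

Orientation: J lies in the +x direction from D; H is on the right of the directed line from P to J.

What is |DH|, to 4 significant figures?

19.91

Checks: D.y = 0.00, J.y = 0.00 ✓; |PH| = 28.40 ✓; |HJ| = 47.50 ✓.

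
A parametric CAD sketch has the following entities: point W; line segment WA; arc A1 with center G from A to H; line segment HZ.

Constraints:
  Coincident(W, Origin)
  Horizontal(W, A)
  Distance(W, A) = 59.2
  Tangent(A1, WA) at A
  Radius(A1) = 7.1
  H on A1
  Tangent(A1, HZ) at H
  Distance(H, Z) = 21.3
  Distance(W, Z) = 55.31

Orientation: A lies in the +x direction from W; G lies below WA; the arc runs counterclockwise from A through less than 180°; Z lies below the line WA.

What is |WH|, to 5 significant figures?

52.539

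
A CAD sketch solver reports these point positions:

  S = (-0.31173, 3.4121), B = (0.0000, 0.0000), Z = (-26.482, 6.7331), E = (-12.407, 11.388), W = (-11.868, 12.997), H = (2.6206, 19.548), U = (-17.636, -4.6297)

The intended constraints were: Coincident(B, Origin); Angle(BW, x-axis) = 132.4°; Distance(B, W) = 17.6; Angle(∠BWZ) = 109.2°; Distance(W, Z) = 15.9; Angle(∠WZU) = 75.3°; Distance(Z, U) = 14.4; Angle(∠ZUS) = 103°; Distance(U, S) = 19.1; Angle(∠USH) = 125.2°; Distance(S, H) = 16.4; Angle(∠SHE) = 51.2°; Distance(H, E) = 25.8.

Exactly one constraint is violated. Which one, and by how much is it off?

Distance(H, E) = 25.8 — off by 8.70.

B = (0.00, 0.00) ✓; BW at 132.4° ✓; |BW| = 17.60 ✓; ∠BWZ = 109.2° ✓; |WZ| = 15.90 ✓; ∠WZU = 75.30° ✓; |ZU| = 14.40 ✓; ∠ZUS = 103.0° ✓; |US| = 19.10 ✓; ∠USH = 125.2° ✓; |SH| = 16.40 ✓; ∠SHE = 51.20° ✓; |HE| = 17.10 ✗.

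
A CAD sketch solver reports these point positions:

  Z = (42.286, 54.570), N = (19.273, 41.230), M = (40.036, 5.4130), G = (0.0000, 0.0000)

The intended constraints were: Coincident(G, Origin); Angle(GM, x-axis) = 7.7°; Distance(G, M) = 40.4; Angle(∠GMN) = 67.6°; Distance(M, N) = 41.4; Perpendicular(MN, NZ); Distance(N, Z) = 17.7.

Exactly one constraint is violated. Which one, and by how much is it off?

Distance(N, Z) = 17.7 — off by 8.90.

G = (0.00, 0.00) ✓; GM at 7.700° ✓; |GM| = 40.40 ✓; ∠GMN = 67.60° ✓; |MN| = 41.40 ✓; ∠(MN, NZ) = 90.00° ✓; |NZ| = 26.60 ✗.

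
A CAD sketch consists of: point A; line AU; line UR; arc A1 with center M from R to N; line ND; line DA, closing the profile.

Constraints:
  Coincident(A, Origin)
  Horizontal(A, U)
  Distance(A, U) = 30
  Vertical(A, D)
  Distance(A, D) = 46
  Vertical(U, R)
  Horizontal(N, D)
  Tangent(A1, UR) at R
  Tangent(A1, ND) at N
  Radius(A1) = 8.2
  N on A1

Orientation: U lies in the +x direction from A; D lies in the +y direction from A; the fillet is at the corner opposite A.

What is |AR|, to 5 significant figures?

48.258

The virtual corner opposite A is at (30.000, 46.000). A1 meets UR tangentially, so MR is at right angles to UR and since A1 is tangent to ND there, MN ⟂ ND, with radius 8.2, so the center M sits 8.2 in from both sides at M = (21.800, 37.800). That places the tangent points at R = (30.000, 37.800) on UR and N = (21.800, 46.000) on ND. Then |AR| = |R − A| = 48.258.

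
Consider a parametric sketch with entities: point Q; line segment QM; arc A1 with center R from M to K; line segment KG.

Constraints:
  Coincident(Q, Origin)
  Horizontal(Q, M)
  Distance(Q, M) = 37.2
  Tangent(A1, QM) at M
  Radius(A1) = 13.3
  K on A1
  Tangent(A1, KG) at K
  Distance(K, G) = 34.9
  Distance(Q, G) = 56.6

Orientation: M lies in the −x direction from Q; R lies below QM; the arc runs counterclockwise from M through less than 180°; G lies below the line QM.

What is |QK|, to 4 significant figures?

52.42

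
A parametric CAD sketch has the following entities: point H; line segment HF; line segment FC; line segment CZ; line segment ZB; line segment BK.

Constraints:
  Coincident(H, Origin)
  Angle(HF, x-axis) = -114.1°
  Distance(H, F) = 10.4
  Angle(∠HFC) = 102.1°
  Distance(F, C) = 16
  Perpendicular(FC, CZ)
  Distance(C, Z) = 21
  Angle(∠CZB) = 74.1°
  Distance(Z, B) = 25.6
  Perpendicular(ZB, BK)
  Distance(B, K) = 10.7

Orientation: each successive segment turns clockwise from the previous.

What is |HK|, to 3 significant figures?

7.36

H is at the origin; HF runs at -114.1° with length 10.4, so F = (-4.25, -9.49). ∠HFC = 102.1° gives FC at 168° from the x-axis; with |FC| = 16.0, C = (-19.9, -6.17). FC ⟂ CZ, so CZ runs at 78.0°; with |CZ| = 21.0, Z = (-15.5, 14.4). ∠CZB = 74.1° gives ZB at -27.9° from the x-axis; with |ZB| = 25.6, B = (7.09, 2.40). ZB is perpendicular to BK, so BK runs at -118°; with |BK| = 10.7, K = (2.09, -7.06). Then |HK| = |K − H| = 7.36.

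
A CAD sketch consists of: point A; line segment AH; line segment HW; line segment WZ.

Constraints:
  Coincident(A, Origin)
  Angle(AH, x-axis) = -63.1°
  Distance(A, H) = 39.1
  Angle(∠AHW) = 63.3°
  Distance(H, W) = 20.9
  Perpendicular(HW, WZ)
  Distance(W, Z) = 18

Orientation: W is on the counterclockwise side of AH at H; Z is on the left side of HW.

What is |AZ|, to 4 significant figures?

17.26

∠AHW = 63.3°, so HW runs at -63.1° + (180° − 63.3°) = 53.60° from the x-axis; with |HW| = 20.9, W = H + 20.9·(cos 53.60°, sin 53.60°) = (30.09, -18.05). HW ⟂ WZ; with |WZ| = 18.0 on the left of HW, Z = W + 18.0·(-0.8049, 0.5934) = (15.60, -7.365). Then |AZ| = |Z − A| = 17.26.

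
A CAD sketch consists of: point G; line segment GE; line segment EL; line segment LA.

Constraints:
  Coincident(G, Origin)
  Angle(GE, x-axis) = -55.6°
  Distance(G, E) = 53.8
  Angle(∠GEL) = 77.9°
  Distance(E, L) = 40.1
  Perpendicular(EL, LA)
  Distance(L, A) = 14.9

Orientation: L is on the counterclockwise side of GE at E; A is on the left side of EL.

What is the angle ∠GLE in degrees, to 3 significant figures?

61.3°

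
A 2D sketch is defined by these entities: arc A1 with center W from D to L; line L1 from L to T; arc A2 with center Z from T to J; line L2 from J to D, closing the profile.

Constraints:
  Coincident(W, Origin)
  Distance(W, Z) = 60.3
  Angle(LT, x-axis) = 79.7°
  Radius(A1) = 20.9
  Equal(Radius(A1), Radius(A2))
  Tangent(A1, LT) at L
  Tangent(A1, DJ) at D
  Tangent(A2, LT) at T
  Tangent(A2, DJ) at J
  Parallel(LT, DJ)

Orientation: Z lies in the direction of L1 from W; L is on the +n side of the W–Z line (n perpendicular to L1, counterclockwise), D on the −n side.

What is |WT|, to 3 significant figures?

63.8

The slot axis is L1's direction at 79.7°, so u = (cos 79.7°, sin 79.7°) = (0.179, 0.984) and n = (−sin 79.7°, cos 79.7°) = (-0.984, 0.179). W is at the origin and Z lies 60.3 along u from W, so Z = 60.3·u = (10.8, 59.3). Tangency of A1 to both parallel lines with radius 20.9 puts L and D at W ± 20.9·n: L = (-20.6, 3.74), D = (20.6, -3.74). Equal radii place T and J the same way about Z: T = Z + 20.9·n = (-9.78, 63.1), J = Z − 20.9·n = (31.3, 55.6). Then |WT| = |T − W| = 63.8.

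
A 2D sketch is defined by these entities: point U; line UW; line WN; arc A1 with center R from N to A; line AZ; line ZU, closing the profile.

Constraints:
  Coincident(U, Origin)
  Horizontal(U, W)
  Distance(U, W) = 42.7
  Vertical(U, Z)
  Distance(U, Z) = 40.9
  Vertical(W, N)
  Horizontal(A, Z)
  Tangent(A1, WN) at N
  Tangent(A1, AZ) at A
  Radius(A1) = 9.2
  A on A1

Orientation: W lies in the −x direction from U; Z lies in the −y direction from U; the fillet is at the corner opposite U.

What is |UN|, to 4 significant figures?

53.18

U is at the origin; U and W share the same y with |UW| = 42.7 and W on the −x side, so W = (-42.70, 0.000). UZ is vertical with |UZ| = 40.9 and Z on the −y side, so Z = (0.000, -40.90). The virtual corner opposite U is at (-42.70, -40.90). Tangency of A1 to WN means the radius RN is perpendicular to WN and since A1 is tangent to AZ there, RA ⟂ AZ, with radius 9.2, so the center R sits 9.2 in from both sides at R = (-33.50, -31.70). That places the tangent points at N = (-42.70, -31.70) on WN and A = (-33.50, -40.90) on AZ. Then |UN| = |N − U| = 53.18.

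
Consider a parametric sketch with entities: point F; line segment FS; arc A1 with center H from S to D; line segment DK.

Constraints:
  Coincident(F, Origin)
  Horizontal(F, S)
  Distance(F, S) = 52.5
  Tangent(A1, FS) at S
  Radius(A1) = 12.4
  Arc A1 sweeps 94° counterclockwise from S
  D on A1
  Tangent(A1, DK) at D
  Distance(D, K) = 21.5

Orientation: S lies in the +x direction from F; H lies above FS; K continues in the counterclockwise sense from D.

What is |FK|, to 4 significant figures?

72.25

On A1, S sits at bearing -90° from H; a 94° counterclockwise sweep puts D at bearing 4°, so D = H + 12.4·(cos 4°, sin 4°) = (64.87, 13.26). The tangent condition forces HD to be normal to DK, so DK runs along (−sin 4°, cos 4°); with |DK| = 21.5, K = (63.37, 34.71). Then |FK| = |K − F| = 72.25.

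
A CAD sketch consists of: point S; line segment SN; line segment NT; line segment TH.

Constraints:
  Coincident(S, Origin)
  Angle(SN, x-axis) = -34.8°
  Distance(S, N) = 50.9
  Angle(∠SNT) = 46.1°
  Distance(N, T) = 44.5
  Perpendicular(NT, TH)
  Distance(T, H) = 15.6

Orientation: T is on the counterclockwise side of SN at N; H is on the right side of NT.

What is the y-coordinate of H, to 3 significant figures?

17.4

S is at the origin; SN runs at -34.8° with length 50.9, so N = 50.9·(cos -34.8°, sin -34.8°) = (41.8, -29.0). ∠SNT = 46.1°, so NT runs at -34.8° + (180° − 46.1°) = 99.1° from the x-axis; with |NT| = 44.5, T = N + 44.5·(cos 99.1°, sin 99.1°) = (34.8, 14.9). NT ⟂ TH; with |TH| = 15.6 on the right of NT, H = T + 15.6·(0.987, 0.158) = (50.2, 17.4). So H.y = 17.4.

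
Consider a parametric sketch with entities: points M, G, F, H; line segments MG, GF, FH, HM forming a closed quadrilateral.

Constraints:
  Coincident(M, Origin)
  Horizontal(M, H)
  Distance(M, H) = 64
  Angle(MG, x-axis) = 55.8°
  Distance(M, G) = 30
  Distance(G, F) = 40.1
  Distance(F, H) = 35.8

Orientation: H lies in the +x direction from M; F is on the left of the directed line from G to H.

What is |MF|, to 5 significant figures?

65.684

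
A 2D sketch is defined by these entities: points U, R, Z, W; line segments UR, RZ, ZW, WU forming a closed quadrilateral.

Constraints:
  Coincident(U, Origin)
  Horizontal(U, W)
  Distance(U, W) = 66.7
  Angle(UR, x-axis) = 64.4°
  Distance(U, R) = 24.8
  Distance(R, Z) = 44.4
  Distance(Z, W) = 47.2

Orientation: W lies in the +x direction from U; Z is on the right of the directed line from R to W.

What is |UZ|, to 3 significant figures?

31.2

U is at the origin; U and W share the same y with |UW| = 66.7 and W in +x, so W = (66.7, 0). UR runs at 64.4° with |UR| = 24.8, so R = (10.7, 22.4). Z is determined by |RZ| = 44.4 and |ZW| = 47.2 together: it lies at the intersection of circle(R, 44.4) and circle(W, 47.2). With |RW| = 60.3, the foot of the radical line on RW is 28.0 from R and the perpendicular offset is √(44.4² − 28.0²) = 34.4. Taking the right-of-RW solution: Z = (24.0, -20.0).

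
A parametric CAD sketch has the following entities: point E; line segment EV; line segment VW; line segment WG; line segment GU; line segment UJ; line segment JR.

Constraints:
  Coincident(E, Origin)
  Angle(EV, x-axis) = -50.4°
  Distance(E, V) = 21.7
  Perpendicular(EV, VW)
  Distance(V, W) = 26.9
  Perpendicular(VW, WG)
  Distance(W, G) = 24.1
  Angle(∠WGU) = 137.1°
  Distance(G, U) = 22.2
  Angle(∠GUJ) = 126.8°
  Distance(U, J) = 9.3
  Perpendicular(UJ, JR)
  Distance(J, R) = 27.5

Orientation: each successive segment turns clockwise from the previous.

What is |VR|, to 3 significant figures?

13.2

∠GUJ = 126.8° gives UJ at 33.5° from the x-axis; with |UJ| = 9.3, J = (-13.2, 12.0). The perpendicularity gives JR at right angles to UJ, so JR runs at -56.5°; with |JR| = 27.5, R = (1.95, -10.9). Then |VR| = |R − V| = 13.2.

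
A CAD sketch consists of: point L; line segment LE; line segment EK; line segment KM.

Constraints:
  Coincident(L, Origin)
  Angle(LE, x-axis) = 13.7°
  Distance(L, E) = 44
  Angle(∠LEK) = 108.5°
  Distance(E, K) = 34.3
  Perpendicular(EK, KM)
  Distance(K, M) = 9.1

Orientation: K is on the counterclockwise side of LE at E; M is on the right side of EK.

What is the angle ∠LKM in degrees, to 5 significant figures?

130.85°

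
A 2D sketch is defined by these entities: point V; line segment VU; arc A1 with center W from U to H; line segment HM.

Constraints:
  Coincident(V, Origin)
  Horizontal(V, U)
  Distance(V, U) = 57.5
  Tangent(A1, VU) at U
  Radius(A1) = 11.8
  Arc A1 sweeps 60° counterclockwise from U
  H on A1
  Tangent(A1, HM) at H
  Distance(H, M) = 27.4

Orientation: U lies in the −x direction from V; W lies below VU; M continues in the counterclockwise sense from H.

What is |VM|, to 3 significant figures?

86.6

V is at the origin; V and U share the same y with |VU| = 57.5 and U on the −x side, so U = (-57.5, 0.00). Tangency of A1 to VU means the radius WU is perpendicular to VU, so W = U + (0, -11.8) = (-57.5, -11.8). On A1, U sits at bearing 90° from W; a 60° counterclockwise sweep puts H at bearing 150°, so H = W + 11.8·(cos 150°, sin 150°) = (-67.7, -5.90). A1 meets HM tangentially, so WH is at right angles to HM, so HM runs along (−sin 150°, cos 150°); with |HM| = 27.4, M = (-81.4, -29.6). Then |VM| = |M − V| = 86.6.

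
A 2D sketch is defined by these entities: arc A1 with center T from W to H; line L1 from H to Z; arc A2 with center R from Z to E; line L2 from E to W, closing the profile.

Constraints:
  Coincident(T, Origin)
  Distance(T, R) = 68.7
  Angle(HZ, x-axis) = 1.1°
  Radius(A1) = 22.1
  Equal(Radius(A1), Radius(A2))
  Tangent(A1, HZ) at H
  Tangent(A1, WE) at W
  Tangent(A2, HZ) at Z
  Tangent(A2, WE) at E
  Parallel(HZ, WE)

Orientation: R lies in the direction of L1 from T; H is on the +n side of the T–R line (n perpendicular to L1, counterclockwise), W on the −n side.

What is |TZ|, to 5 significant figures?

72.167

Tangency of A1 to both parallel lines with radius 22.1 puts H and W at T ± 22.1·n: H = (-0.42426, 22.096), W = (0.42426, -22.096). Equal radii place Z and E the same way about R: Z = R + 22.1·n = (68.263, 23.415), E = R − 22.1·n = (69.112, -20.777). Then |TZ| = |Z − T| = 72.167.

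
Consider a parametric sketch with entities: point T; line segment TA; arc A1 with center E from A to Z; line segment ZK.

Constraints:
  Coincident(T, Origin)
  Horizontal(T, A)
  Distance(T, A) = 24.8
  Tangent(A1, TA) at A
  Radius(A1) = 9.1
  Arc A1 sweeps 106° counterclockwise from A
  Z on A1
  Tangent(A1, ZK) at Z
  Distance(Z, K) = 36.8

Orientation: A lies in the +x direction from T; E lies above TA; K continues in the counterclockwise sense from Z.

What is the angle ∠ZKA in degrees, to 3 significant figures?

14.3°

T is at the origin; T and A share the same y with |TA| = 24.8 and A on the +x side, so A = (24.8, 0.00). Tangency of A1 to TA means the radius EA is perpendicular to TA, so E = A + (0, 9.1) = (24.8, 9.10). On A1, A sits at bearing -90° from E; a 106° counterclockwise sweep puts Z at bearing 16°, so Z = E + 9.1·(cos 16°, sin 16°) = (33.5, 11.6). Since A1 is tangent to ZK there, EZ ⟂ ZK, so ZK runs along (−sin 16°, cos 16°); with |ZK| = 36.8, K = (23.4, 47.0). Then cos ∠ZKA = KZ·KA / (|KZ||KA|), giving 14.3°.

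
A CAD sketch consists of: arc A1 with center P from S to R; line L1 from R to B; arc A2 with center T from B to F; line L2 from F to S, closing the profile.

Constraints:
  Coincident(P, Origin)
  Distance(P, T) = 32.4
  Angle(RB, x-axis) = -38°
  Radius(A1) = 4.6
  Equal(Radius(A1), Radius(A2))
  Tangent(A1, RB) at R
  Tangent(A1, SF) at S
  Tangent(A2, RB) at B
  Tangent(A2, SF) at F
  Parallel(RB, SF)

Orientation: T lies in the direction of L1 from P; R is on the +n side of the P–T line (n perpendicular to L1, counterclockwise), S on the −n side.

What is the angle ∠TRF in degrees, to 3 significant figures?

7.77°

Tangency of A1 to both parallel lines with radius 4.6 puts R and S at P ± 4.6·n: R = (2.83, 3.62), S = (-2.83, -3.62). Equal radii place B and F the same way about T: B = T + 4.6·n = (28.4, -16.3), F = T − 4.6·n = (22.7, -23.6). Then cos ∠TRF = RT·RF / (|RT||RF|), giving 7.77°.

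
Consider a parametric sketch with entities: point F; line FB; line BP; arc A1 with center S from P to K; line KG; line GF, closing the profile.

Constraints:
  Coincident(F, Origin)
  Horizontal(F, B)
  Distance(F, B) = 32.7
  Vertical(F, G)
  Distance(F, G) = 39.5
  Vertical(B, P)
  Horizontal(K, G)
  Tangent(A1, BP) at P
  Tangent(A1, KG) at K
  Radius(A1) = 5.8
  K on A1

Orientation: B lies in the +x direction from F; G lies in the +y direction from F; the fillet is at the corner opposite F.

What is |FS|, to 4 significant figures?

43.12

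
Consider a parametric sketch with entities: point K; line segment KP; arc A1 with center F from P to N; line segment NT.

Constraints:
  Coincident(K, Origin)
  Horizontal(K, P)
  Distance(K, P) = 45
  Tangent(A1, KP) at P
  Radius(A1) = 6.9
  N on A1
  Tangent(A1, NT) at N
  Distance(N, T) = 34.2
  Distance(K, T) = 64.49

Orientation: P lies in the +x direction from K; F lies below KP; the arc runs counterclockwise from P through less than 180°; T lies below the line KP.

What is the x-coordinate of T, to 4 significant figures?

49.35

Checks: ∠(FP, PK) = 90.00° ✓; |FN| = 6.900 ✓; ∠(FN, NT) = 90.00° ✓; |NT| = 34.20 ✓; |KT| = 64.49 ✓.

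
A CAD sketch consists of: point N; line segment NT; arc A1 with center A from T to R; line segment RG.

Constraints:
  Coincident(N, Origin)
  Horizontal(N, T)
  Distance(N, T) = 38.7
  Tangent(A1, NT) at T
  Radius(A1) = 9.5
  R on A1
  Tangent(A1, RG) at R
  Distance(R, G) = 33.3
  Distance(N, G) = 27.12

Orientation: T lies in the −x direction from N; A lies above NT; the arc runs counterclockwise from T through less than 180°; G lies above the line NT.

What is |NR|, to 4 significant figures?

32.20

Checks: |AT| = 9.500 ✓; |AR| = 9.500 ✓; ∠(AR, RG) = 90.00° ✓; |RG| = 33.30 ✓; |NG| = 27.12 ✓.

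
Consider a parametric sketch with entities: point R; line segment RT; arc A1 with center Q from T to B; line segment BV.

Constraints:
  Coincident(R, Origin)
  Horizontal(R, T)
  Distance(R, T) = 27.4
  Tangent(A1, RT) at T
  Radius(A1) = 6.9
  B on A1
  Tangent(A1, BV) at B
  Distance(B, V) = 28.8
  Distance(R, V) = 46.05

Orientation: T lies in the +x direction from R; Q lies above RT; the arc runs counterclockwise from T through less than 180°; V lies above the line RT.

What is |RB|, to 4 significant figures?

35.15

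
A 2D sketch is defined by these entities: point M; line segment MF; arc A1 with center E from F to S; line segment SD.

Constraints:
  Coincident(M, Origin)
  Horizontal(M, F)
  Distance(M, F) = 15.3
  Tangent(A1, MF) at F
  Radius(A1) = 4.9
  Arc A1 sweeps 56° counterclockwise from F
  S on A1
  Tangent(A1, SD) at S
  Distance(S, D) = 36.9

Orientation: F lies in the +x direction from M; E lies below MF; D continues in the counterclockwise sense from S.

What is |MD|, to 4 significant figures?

34.07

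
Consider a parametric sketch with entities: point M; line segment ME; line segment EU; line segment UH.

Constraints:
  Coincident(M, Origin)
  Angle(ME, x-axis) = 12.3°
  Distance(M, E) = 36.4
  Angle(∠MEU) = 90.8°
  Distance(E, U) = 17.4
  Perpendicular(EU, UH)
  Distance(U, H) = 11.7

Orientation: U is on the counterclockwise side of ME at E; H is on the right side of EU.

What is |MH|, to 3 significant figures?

51.3

∠MEU = 90.8°, so EU runs at 12.3° + (180° − 90.8°) = 102° from the x-axis; with |EU| = 17.4, U = E + 17.4·(cos 102°, sin 102°) = (32.1, 24.8). EU ⟂ UH; with |UH| = 11.7 on the right of EU, H = U + 11.7·(0.980, 0.199) = (43.6, 27.1). Then |MH| = |H − M| = 51.3.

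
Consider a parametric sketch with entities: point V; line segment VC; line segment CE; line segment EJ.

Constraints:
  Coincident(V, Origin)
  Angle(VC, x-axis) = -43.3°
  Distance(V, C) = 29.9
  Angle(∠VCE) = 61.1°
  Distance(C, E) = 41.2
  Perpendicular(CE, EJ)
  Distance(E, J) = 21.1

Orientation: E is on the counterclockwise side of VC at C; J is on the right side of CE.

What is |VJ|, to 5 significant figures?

54.320

V is at the origin; VC runs at -43.3° with length 29.9, so C = 29.9·(cos -43.3°, sin -43.3°) = (21.760, -20.506). ∠VCE = 61.1°, so CE runs at -43.3° + (180° − 61.1°) = 75.600° from the x-axis; with |CE| = 41.2, E = C + 41.2·(cos 75.600°, sin 75.600°) = (32.006, 19.400). CE is perpendicular to EJ; with |EJ| = 21.1 on the right of CE, J = E + 21.1·(0.96858, -0.24869) = (52.444, 14.152). Then |VJ| = |J − V| = 54.320.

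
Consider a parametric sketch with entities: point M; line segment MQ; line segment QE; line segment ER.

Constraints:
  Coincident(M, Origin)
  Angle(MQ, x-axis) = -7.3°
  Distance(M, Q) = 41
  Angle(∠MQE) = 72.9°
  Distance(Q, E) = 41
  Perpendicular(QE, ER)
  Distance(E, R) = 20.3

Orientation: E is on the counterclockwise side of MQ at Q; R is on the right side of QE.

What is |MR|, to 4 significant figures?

66.16

∠MQE = 72.9°, so QE runs at -7.3° + (180° − 72.9°) = 99.80° from the x-axis; with |QE| = 41.0, E = Q + 41.0·(cos 99.80°, sin 99.80°) = (33.69, 35.19). QE is perpendicular to ER; with |ER| = 20.3 on the right of QE, R = E + 20.3·(0.9854, 0.1702) = (53.69, 38.65). Then |MR| = |R − M| = 66.16.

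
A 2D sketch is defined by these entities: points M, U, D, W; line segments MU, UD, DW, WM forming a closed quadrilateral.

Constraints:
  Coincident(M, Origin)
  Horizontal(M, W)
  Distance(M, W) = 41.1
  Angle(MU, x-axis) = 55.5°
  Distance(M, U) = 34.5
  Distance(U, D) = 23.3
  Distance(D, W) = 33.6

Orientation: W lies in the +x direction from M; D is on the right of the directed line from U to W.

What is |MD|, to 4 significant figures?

11.60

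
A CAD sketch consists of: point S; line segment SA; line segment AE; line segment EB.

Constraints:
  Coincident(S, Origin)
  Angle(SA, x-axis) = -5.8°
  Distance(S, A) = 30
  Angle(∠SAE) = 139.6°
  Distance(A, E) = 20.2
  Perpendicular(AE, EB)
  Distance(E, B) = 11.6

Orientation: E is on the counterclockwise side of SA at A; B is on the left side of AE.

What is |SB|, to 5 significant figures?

43.755

S is at the origin; SA runs at -5.8° with length 30.0, so A = 30.0·(cos -5.8°, sin -5.8°) = (29.846, -3.0317). ∠SAE = 139.6°, so AE runs at -5.8° + (180° − 139.6°) = 34.600° from the x-axis; with |AE| = 20.2, E = A + 20.2·(cos 34.600°, sin 34.600°) = (46.474, 8.4388). AE ⟂ EB; with |EB| = 11.6 on the left of AE, B = E + 11.6·(-0.56784, 0.82314) = (39.887, 17.987). Then |SB| = |B − S| = 43.755.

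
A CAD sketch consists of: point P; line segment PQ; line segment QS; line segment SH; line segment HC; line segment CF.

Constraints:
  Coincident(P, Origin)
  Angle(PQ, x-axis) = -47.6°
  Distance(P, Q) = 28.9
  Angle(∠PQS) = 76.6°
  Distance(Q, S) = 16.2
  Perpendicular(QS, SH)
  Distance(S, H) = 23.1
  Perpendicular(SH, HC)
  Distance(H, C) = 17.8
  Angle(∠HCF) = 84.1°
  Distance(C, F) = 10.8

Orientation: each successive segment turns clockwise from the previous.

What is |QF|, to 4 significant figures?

12.37

P is at the origin; PQ runs at -47.6° with length 28.9, so Q = (19.49, -21.34). ∠PQS = 76.6° gives QS at -151.0° from the x-axis; with |QS| = 16.2, S = (5.318, -29.20). The perpendicularity gives SH at right angles to QS, so SH runs at 119.0°; with |SH| = 23.1, H = (-5.881, -8.992). The perpendicularity gives HC at right angles to SH, so HC runs at 29.00°; with |HC| = 17.8, C = (9.688, -0.3619). ∠HCF = 84.1° gives CF at -66.90° from the x-axis; with |CF| = 10.8, F = (13.92, -10.30). Then |QF| = |F − Q| = 12.37.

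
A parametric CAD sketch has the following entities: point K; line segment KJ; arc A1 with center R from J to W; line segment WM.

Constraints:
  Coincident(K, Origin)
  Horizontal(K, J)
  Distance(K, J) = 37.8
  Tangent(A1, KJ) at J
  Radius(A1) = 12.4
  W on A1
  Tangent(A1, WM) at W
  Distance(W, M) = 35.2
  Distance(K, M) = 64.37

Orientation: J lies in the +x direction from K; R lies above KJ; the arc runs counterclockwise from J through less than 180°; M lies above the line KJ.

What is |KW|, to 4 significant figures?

52.16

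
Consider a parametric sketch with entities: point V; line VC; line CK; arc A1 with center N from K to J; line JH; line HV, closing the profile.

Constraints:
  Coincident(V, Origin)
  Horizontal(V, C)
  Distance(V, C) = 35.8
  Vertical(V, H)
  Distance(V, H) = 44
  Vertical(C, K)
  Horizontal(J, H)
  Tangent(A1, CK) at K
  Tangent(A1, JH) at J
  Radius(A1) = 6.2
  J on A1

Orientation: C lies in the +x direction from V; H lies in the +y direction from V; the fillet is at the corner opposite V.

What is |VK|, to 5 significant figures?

52.062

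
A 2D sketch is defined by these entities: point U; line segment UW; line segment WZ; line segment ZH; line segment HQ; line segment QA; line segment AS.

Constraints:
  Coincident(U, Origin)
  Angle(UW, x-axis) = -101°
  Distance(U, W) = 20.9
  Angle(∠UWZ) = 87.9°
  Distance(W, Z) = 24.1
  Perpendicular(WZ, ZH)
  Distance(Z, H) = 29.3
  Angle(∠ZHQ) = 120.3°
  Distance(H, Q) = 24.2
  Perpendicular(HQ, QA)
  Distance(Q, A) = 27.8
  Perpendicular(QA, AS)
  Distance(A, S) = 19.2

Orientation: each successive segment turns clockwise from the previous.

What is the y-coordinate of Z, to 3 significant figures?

-15.1

U is at the origin; UW runs at -101.0° with length 20.9, so W = (-3.99, -20.5). ∠UWZ = 87.9° gives WZ at 167° from the x-axis; with |WZ| = 24.1, Z = (-27.5, -15.1). So Z.y = -15.1.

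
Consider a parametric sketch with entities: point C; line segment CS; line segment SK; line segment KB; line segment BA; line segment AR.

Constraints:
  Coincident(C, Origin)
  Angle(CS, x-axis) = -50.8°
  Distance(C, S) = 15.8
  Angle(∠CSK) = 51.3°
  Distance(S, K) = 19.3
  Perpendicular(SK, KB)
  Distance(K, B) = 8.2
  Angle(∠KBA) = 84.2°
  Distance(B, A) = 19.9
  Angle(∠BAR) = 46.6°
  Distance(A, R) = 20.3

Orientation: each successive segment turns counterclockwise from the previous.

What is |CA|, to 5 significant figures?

12.058

C is at the origin; CS runs at -50.8° with length 15.8, so S = (9.9861, -12.244). ∠CSK = 51.3° gives SK at 77.900° from the x-axis; with |SK| = 19.3, K = (14.032, 6.6271). SK is perpendicular to KB, so KB runs at 167.90°; with |KB| = 8.2, B = (6.0139, 8.3460). ∠KBA = 84.2° gives BA at -96.300° from the x-axis; with |BA| = 19.9, A = (3.8302, -11.434). Then |CA| = |A − C| = 12.058.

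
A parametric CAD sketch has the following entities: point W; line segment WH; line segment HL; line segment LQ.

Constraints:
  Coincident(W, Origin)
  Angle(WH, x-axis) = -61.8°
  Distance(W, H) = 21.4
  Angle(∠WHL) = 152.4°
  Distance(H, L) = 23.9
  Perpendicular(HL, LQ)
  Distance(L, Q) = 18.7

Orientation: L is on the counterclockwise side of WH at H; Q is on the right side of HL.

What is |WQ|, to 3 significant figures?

51.5

W is at the origin; WH runs at -61.8° with length 21.4, so H = 21.4·(cos -61.8°, sin -61.8°) = (10.1, -18.9). ∠WHL = 152.4°, so HL runs at -61.8° + (180° − 152.4°) = -34.2° from the x-axis; with |HL| = 23.9, L = H + 23.9·(cos -34.2°, sin -34.2°) = (29.9, -32.3). HL ⟂ LQ; with |LQ| = 18.7 on the right of HL, Q = L + 18.7·(-0.562, -0.827) = (19.4, -47.8). Then |WQ| = |Q − W| = 51.5.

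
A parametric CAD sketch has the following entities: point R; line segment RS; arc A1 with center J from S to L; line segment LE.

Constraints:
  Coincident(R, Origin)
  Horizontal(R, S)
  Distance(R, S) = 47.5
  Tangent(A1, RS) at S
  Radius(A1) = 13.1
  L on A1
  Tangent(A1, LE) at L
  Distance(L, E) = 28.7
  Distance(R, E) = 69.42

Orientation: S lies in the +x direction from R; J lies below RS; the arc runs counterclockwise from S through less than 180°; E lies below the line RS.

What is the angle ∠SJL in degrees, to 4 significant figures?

125.8°

R is at the origin; R and S share the same y with |RS| = 47.5 and S on the +x side, so S = (47.50, 0.000). A1 meets RS tangentially, so JS is at right angles to RS, so J = S + (0, -13.1) = (47.50, -13.10). Since JL ⟂ LE (tangency), |JE| = √(13.1² + 28.7²) = 31.55 regardless of where L sits on A1. So E lies on both circle(R, 69.42) and circle(J, 31.55); the below-RS intersection is E = (53.66, -44.04). L is the foot of the tangent from E: L = (36.87, -20.76).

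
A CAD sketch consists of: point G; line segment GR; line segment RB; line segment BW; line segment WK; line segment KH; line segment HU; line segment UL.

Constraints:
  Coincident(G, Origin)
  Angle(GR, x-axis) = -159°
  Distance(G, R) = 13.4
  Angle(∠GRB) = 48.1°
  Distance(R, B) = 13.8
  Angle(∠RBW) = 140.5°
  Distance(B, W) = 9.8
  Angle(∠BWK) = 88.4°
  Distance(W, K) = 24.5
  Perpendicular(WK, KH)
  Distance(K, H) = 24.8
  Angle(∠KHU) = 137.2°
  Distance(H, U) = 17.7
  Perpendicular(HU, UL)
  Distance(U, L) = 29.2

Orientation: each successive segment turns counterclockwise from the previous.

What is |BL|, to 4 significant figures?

12.31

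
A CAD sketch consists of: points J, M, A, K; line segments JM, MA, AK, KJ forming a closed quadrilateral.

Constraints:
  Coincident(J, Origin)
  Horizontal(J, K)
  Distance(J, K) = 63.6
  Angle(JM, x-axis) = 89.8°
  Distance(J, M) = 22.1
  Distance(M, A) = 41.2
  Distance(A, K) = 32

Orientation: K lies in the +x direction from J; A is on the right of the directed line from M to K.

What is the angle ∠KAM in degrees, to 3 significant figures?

133°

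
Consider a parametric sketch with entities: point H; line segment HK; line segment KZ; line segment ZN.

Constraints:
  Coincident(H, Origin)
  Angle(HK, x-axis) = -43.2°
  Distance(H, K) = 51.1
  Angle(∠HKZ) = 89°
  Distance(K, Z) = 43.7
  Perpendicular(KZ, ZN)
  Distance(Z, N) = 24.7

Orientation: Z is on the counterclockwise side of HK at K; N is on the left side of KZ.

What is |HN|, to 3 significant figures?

50.3

H is at the origin; HK runs at -43.2° with length 51.1, so K = 51.1·(cos -43.2°, sin -43.2°) = (37.3, -35.0). ∠HKZ = 89.0°, so KZ runs at -43.2° + (180° − 89.0°) = 47.8° from the x-axis; with |KZ| = 43.7, Z = K + 43.7·(cos 47.8°, sin 47.8°) = (66.6, -2.61). The perpendicularity gives ZN at right angles to KZ; with |ZN| = 24.7 on the left of KZ, N = Z + 24.7·(-0.741, 0.672) = (48.3, 14.0). Then |HN| = |N − H| = 50.3.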